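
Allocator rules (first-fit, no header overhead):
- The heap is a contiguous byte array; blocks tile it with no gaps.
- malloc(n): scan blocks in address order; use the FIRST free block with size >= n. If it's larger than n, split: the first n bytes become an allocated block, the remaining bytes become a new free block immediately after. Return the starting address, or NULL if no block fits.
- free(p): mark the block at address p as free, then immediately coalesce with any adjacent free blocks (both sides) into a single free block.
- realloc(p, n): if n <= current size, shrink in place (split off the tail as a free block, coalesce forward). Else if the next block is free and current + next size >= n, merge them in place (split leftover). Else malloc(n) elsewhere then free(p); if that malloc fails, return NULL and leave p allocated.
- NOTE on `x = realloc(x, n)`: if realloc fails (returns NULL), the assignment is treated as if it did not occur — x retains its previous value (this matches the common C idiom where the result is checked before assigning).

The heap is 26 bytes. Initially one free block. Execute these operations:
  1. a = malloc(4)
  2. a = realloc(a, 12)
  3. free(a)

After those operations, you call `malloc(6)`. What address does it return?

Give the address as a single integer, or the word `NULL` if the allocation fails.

Answer: 0

Derivation:
Op 1: a = malloc(4) -> a = 0; heap: [0-3 ALLOC][4-25 FREE]
Op 2: a = realloc(a, 12) -> a = 0; heap: [0-11 ALLOC][12-25 FREE]
Op 3: free(a) -> (freed a); heap: [0-25 FREE]
malloc(6): first-fit scan over [0-25 FREE] -> 0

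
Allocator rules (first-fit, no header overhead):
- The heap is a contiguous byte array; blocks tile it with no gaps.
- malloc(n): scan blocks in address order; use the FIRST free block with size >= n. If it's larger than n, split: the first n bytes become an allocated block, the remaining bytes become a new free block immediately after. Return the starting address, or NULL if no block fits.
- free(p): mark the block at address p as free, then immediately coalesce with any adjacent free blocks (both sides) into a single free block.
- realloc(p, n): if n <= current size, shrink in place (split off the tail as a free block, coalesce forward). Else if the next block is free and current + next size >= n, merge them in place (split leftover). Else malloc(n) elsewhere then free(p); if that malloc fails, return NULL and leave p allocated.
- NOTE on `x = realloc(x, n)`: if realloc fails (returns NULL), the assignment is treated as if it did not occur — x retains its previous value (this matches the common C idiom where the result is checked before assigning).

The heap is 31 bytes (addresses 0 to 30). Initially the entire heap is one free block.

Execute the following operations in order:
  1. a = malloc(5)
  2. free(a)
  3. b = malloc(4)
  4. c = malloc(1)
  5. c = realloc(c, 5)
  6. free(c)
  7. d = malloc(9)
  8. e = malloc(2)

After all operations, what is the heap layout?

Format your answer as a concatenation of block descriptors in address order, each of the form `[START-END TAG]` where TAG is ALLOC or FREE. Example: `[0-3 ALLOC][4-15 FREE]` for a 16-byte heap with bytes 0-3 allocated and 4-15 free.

Op 1: a = malloc(5) -> a = 0; heap: [0-4 ALLOC][5-30 FREE]
Op 2: free(a) -> (freed a); heap: [0-30 FREE]
Op 3: b = malloc(4) -> b = 0; heap: [0-3 ALLOC][4-30 FREE]
Op 4: c = malloc(1) -> c = 4; heap: [0-3 ALLOC][4-4 ALLOC][5-30 FREE]
Op 5: c = realloc(c, 5) -> c = 4; heap: [0-3 ALLOC][4-8 ALLOC][9-30 FREE]
Op 6: free(c) -> (freed c); heap: [0-3 ALLOC][4-30 FREE]
Op 7: d = malloc(9) -> d = 4; heap: [0-3 ALLOC][4-12 ALLOC][13-30 FREE]
Op 8: e = malloc(2) -> e = 13; heap: [0-3 ALLOC][4-12 ALLOC][13-14 ALLOC][15-30 FREE]

Answer: [0-3 ALLOC][4-12 ALLOC][13-14 ALLOC][15-30 FREE]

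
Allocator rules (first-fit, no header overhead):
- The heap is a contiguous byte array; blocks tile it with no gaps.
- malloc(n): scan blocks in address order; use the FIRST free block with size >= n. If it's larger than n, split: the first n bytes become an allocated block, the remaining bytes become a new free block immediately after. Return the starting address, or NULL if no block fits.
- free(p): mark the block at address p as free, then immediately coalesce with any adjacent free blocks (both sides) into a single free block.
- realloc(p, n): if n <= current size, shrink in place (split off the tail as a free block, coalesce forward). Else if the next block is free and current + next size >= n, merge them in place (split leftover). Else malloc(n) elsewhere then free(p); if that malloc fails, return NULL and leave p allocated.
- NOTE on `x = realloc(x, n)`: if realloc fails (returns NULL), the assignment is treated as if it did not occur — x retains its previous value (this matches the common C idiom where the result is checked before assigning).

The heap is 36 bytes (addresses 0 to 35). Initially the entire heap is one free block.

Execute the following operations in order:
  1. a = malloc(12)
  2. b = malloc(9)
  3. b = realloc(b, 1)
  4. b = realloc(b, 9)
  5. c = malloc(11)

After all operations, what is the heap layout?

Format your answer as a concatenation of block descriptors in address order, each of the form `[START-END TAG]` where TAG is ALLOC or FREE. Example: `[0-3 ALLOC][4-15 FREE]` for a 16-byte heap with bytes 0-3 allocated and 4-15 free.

Answer: [0-11 ALLOC][12-20 ALLOC][21-31 ALLOC][32-35 FREE]

Derivation:
Op 1: a = malloc(12) -> a = 0; heap: [0-11 ALLOC][12-35 FREE]
Op 2: b = malloc(9) -> b = 12; heap: [0-11 ALLOC][12-20 ALLOC][21-35 FREE]
Op 3: b = realloc(b, 1) -> b = 12; heap: [0-11 ALLOC][12-12 ALLOC][13-35 FREE]
Op 4: b = realloc(b, 9) -> b = 12; heap: [0-11 ALLOC][12-20 ALLOC][21-35 FREE]
Op 5: c = malloc(11) -> c = 21; heap: [0-11 ALLOC][12-20 ALLOC][21-31 ALLOC][32-35 FREE]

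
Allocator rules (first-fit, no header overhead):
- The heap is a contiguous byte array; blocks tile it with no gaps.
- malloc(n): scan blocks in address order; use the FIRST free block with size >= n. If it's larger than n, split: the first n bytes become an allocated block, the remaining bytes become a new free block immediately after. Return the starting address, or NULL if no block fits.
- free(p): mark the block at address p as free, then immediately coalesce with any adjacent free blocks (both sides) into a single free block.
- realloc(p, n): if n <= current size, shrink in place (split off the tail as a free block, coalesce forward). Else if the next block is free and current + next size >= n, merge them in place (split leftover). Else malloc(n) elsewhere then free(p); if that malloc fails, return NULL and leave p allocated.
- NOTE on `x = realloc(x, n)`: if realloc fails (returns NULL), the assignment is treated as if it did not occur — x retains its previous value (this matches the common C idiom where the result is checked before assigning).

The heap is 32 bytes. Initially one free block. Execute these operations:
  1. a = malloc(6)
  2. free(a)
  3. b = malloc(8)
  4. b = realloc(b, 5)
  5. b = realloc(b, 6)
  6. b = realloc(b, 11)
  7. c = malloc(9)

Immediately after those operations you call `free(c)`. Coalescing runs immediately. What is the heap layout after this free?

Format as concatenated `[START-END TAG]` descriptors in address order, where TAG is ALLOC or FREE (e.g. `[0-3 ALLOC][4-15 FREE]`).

Answer: [0-10 ALLOC][11-31 FREE]

Derivation:
Op 1: a = malloc(6) -> a = 0; heap: [0-5 ALLOC][6-31 FREE]
Op 2: free(a) -> (freed a); heap: [0-31 FREE]
Op 3: b = malloc(8) -> b = 0; heap: [0-7 ALLOC][8-31 FREE]
Op 4: b = realloc(b, 5) -> b = 0; heap: [0-4 ALLOC][5-31 FREE]
Op 5: b = realloc(b, 6) -> b = 0; heap: [0-5 ALLOC][6-31 FREE]
Op 6: b = realloc(b, 11) -> b = 0; heap: [0-10 ALLOC][11-31 FREE]
Op 7: c = malloc(9) -> c = 11; heap: [0-10 ALLOC][11-19 ALLOC][20-31 FREE]
free(c): c = 11 -> block [11-19 ALLOC]; mark free, coalesce with adjacent free neighbors -> [0-10 ALLOC][11-31 FREE]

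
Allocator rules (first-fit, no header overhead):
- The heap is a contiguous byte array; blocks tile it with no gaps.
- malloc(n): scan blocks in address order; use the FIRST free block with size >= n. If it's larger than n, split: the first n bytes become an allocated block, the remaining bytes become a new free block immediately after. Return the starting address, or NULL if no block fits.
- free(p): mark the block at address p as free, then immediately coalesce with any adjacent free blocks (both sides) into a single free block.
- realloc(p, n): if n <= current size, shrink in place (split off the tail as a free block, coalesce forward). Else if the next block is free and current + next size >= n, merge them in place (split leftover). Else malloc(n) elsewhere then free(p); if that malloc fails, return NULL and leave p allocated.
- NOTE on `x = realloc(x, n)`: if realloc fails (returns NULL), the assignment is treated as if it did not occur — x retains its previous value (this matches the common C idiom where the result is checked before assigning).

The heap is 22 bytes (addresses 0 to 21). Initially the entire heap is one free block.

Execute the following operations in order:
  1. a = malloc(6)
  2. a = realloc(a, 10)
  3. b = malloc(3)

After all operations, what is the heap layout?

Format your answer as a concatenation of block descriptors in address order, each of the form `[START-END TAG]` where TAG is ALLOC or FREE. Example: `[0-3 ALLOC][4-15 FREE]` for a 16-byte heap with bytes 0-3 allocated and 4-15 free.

Answer: [0-9 ALLOC][10-12 ALLOC][13-21 FREE]

Derivation:
Op 1: a = malloc(6) -> a = 0; heap: [0-5 ALLOC][6-21 FREE]
Op 2: a = realloc(a, 10) -> a = 0; heap: [0-9 ALLOC][10-21 FREE]
Op 3: b = malloc(3) -> b = 10; heap: [0-9 ALLOC][10-12 ALLOC][13-21 FREE]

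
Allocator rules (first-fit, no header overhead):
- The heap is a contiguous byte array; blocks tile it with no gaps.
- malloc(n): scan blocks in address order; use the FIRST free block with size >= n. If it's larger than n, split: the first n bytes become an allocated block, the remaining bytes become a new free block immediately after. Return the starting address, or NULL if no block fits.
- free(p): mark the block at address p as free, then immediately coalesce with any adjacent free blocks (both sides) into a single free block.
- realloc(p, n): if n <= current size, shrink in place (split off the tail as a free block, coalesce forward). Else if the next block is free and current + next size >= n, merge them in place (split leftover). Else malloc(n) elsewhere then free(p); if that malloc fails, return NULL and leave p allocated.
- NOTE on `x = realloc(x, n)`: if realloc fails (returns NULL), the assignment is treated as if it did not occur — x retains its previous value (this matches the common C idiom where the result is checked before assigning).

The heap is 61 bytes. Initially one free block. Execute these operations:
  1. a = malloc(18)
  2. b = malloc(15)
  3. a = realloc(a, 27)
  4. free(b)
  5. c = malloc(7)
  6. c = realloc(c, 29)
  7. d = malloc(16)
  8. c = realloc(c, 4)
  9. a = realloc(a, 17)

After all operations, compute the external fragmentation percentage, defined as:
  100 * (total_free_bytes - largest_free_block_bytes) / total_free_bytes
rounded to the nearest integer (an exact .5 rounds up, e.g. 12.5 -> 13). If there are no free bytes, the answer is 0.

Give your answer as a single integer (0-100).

Op 1: a = malloc(18) -> a = 0; heap: [0-17 ALLOC][18-60 FREE]
Op 2: b = malloc(15) -> b = 18; heap: [0-17 ALLOC][18-32 ALLOC][33-60 FREE]
Op 3: a = realloc(a, 27) -> a = 33; heap: [0-17 FREE][18-32 ALLOC][33-59 ALLOC][60-60 FREE]
Op 4: free(b) -> (freed b); heap: [0-32 FREE][33-59 ALLOC][60-60 FREE]
Op 5: c = malloc(7) -> c = 0; heap: [0-6 ALLOC][7-32 FREE][33-59 ALLOC][60-60 FREE]
Op 6: c = realloc(c, 29) -> c = 0; heap: [0-28 ALLOC][29-32 FREE][33-59 ALLOC][60-60 FREE]
Op 7: d = malloc(16) -> d = NULL; heap: [0-28 ALLOC][29-32 FREE][33-59 ALLOC][60-60 FREE]
Op 8: c = realloc(c, 4) -> c = 0; heap: [0-3 ALLOC][4-32 FREE][33-59 ALLOC][60-60 FREE]
Op 9: a = realloc(a, 17) -> a = 33; heap: [0-3 ALLOC][4-32 FREE][33-49 ALLOC][50-60 FREE]
Free blocks: [29 11] total_free=40 largest=29 -> 100*(40-29)/40 = 1100/40 = 27.5 -> rounds to 28

Answer: 28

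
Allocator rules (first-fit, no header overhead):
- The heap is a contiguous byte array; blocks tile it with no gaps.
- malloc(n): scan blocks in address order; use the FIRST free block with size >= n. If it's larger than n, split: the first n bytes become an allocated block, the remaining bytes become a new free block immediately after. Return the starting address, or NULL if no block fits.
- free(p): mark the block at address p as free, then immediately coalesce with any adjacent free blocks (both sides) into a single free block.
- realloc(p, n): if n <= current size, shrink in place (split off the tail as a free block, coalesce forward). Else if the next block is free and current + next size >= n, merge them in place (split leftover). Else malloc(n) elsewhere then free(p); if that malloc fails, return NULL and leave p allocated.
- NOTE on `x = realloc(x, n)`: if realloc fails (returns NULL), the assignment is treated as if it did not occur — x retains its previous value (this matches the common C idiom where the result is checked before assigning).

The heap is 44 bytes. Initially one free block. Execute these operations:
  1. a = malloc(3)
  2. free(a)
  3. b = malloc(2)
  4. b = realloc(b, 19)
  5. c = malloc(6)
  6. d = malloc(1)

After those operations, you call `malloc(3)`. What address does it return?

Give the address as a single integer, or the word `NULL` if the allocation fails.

Op 1: a = malloc(3) -> a = 0; heap: [0-2 ALLOC][3-43 FREE]
Op 2: free(a) -> (freed a); heap: [0-43 FREE]
Op 3: b = malloc(2) -> b = 0; heap: [0-1 ALLOC][2-43 FREE]
Op 4: b = realloc(b, 19) -> b = 0; heap: [0-18 ALLOC][19-43 FREE]
Op 5: c = malloc(6) -> c = 19; heap: [0-18 ALLOC][19-24 ALLOC][25-43 FREE]
Op 6: d = malloc(1) -> d = 25; heap: [0-18 ALLOC][19-24 ALLOC][25-25 ALLOC][26-43 FREE]
malloc(3): first-fit scan over [0-18 ALLOC][19-24 ALLOC][25-25 ALLOC][26-43 FREE] -> 26

Answer: 26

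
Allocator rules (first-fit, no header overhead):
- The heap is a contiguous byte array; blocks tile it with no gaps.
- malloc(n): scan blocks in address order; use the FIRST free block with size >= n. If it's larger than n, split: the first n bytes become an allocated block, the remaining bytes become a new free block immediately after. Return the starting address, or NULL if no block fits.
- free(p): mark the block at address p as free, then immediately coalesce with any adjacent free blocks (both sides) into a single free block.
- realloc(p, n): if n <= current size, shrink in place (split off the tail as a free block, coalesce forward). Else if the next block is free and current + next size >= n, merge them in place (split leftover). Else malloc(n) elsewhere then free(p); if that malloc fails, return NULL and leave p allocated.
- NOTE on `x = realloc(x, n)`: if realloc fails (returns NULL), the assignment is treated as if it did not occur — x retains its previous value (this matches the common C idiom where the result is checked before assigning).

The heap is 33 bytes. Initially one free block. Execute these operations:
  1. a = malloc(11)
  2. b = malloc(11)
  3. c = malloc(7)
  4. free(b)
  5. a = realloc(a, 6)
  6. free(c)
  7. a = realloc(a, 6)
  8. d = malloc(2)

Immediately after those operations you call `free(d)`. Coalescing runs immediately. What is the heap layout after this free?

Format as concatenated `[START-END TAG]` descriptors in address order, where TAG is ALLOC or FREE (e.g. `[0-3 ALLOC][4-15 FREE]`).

Op 1: a = malloc(11) -> a = 0; heap: [0-10 ALLOC][11-32 FREE]
Op 2: b = malloc(11) -> b = 11; heap: [0-10 ALLOC][11-21 ALLOC][22-32 FREE]
Op 3: c = malloc(7) -> c = 22; heap: [0-10 ALLOC][11-21 ALLOC][22-28 ALLOC][29-32 FREE]
Op 4: free(b) -> (freed b); heap: [0-10 ALLOC][11-21 FREE][22-28 ALLOC][29-32 FREE]
Op 5: a = realloc(a, 6) -> a = 0; heap: [0-5 ALLOC][6-21 FREE][22-28 ALLOC][29-32 FREE]
Op 6: free(c) -> (freed c); heap: [0-5 ALLOC][6-32 FREE]
Op 7: a = realloc(a, 6) -> a = 0; heap: [0-5 ALLOC][6-32 FREE]
Op 8: d = malloc(2) -> d = 6; heap: [0-5 ALLOC][6-7 ALLOC][8-32 FREE]
free(d): d = 6 -> block [6-7 ALLOC]; mark free, coalesce with adjacent free neighbors -> [0-5 ALLOC][6-32 FREE]

Answer: [0-5 ALLOC][6-32 FREE]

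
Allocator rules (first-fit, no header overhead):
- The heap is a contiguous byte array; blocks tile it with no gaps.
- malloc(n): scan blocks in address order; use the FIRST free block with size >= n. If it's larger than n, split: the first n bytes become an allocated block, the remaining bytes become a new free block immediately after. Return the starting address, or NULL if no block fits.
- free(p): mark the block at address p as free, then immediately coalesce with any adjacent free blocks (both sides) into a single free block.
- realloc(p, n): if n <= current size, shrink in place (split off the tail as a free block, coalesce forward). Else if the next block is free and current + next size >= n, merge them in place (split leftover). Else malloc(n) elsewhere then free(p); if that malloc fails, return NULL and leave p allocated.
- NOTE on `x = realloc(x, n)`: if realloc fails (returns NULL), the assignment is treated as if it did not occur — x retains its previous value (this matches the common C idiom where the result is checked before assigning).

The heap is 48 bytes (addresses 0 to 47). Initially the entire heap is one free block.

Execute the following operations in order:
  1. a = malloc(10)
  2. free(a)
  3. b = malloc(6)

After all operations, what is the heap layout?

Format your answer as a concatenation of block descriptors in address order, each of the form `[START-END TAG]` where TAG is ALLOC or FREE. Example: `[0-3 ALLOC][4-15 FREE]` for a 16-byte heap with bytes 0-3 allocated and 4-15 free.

Op 1: a = malloc(10) -> a = 0; heap: [0-9 ALLOC][10-47 FREE]
Op 2: free(a) -> (freed a); heap: [0-47 FREE]
Op 3: b = malloc(6) -> b = 0; heap: [0-5 ALLOC][6-47 FREE]

Answer: [0-5 ALLOC][6-47 FREE]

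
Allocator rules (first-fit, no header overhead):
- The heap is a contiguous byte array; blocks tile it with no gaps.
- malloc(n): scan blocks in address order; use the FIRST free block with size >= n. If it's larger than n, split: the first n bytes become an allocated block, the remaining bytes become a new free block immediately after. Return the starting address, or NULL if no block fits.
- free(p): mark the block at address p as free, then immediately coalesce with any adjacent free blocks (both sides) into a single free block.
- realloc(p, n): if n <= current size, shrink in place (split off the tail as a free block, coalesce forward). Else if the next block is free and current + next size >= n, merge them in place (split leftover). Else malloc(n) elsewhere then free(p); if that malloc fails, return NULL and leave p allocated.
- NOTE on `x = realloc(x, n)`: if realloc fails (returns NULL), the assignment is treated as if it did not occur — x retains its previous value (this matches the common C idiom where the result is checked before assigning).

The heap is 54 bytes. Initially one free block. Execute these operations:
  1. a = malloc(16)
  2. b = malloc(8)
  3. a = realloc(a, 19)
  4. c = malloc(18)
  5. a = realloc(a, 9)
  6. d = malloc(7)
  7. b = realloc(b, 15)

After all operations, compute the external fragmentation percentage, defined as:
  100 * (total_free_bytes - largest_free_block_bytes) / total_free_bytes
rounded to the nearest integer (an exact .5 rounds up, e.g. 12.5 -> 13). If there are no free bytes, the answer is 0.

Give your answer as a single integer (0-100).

Op 1: a = malloc(16) -> a = 0; heap: [0-15 ALLOC][16-53 FREE]
Op 2: b = malloc(8) -> b = 16; heap: [0-15 ALLOC][16-23 ALLOC][24-53 FREE]
Op 3: a = realloc(a, 19) -> a = 24; heap: [0-15 FREE][16-23 ALLOC][24-42 ALLOC][43-53 FREE]
Op 4: c = malloc(18) -> c = NULL; heap: [0-15 FREE][16-23 ALLOC][24-42 ALLOC][43-53 FREE]
Op 5: a = realloc(a, 9) -> a = 24; heap: [0-15 FREE][16-23 ALLOC][24-32 ALLOC][33-53 FREE]
Op 6: d = malloc(7) -> d = 0; heap: [0-6 ALLOC][7-15 FREE][16-23 ALLOC][24-32 ALLOC][33-53 FREE]
Op 7: b = realloc(b, 15) -> b = 33; heap: [0-6 ALLOC][7-23 FREE][24-32 ALLOC][33-47 ALLOC][48-53 FREE]
Free blocks: [17 6] total_free=23 largest=17 -> 100*(23-17)/23 = 600/23 ≈ 26.087 -> rounds to 26

Answer: 26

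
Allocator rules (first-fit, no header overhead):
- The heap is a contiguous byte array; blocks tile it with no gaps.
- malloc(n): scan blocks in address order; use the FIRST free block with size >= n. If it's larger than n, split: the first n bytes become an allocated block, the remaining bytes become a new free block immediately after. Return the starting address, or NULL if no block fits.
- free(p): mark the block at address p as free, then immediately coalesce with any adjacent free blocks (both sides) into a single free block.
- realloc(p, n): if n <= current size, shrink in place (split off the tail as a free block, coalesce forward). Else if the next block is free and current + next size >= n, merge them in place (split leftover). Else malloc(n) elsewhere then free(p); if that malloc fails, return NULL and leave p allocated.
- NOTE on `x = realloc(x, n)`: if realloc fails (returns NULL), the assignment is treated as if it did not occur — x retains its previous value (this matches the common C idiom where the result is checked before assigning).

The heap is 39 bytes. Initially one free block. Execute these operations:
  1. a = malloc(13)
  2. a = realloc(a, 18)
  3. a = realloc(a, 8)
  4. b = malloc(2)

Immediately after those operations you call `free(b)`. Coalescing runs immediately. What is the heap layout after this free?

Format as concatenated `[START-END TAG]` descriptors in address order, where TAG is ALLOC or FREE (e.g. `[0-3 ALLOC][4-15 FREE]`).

Op 1: a = malloc(13) -> a = 0; heap: [0-12 ALLOC][13-38 FREE]
Op 2: a = realloc(a, 18) -> a = 0; heap: [0-17 ALLOC][18-38 FREE]
Op 3: a = realloc(a, 8) -> a = 0; heap: [0-7 ALLOC][8-38 FREE]
Op 4: b = malloc(2) -> b = 8; heap: [0-7 ALLOC][8-9 ALLOC][10-38 FREE]
free(b): b = 8 -> block [8-9 ALLOC]; mark free, coalesce with adjacent free neighbors -> [0-7 ALLOC][8-38 FREE]

Answer: [0-7 ALLOC][8-38 FREE]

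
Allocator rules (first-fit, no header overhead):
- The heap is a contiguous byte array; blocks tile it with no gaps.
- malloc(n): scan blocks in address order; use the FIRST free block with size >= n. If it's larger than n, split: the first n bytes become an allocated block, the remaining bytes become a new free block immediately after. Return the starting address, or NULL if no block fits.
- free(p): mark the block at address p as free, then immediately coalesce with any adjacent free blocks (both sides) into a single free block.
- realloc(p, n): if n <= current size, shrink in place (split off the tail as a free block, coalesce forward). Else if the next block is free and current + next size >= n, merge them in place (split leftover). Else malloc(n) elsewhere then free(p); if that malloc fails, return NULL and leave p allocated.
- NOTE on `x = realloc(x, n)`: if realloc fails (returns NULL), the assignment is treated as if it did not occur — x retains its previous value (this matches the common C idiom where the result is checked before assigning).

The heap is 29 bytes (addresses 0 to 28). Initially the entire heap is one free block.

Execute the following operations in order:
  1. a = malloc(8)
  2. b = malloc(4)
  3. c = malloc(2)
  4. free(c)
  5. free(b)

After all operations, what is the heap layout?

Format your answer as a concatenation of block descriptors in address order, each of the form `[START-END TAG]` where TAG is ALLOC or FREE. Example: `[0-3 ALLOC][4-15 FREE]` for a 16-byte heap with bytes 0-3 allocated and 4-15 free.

Op 1: a = malloc(8) -> a = 0; heap: [0-7 ALLOC][8-28 FREE]
Op 2: b = malloc(4) -> b = 8; heap: [0-7 ALLOC][8-11 ALLOC][12-28 FREE]
Op 3: c = malloc(2) -> c = 12; heap: [0-7 ALLOC][8-11 ALLOC][12-13 ALLOC][14-28 FREE]
Op 4: free(c) -> (freed c); heap: [0-7 ALLOC][8-11 ALLOC][12-28 FREE]
Op 5: free(b) -> (freed b); heap: [0-7 ALLOC][8-28 FREE]

Answer: [0-7 ALLOC][8-28 FREE]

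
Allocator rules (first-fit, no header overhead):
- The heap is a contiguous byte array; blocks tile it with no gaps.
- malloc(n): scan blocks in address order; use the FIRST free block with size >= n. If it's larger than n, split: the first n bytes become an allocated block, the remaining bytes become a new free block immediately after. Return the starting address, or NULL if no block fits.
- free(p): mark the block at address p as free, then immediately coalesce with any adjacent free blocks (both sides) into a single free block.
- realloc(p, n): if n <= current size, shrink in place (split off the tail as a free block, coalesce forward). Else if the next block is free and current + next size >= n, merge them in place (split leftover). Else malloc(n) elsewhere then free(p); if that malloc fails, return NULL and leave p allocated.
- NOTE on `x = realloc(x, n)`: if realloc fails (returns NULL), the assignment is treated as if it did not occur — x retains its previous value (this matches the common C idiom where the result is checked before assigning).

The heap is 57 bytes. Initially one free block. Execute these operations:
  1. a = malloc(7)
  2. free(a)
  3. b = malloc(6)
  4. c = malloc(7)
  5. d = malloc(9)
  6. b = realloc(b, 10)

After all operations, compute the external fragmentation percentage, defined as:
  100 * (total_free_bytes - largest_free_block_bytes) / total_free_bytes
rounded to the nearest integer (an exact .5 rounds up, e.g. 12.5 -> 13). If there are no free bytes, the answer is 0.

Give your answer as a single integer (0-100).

Op 1: a = malloc(7) -> a = 0; heap: [0-6 ALLOC][7-56 FREE]
Op 2: free(a) -> (freed a); heap: [0-56 FREE]
Op 3: b = malloc(6) -> b = 0; heap: [0-5 ALLOC][6-56 FREE]
Op 4: c = malloc(7) -> c = 6; heap: [0-5 ALLOC][6-12 ALLOC][13-56 FREE]
Op 5: d = malloc(9) -> d = 13; heap: [0-5 ALLOC][6-12 ALLOC][13-21 ALLOC][22-56 FREE]
Op 6: b = realloc(b, 10) -> b = 22; heap: [0-5 FREE][6-12 ALLOC][13-21 ALLOC][22-31 ALLOC][32-56 FREE]
Free blocks: [6 25] total_free=31 largest=25 -> 100*(31-25)/31 = 600/31 ≈ 19.355 -> rounds to 19

Answer: 19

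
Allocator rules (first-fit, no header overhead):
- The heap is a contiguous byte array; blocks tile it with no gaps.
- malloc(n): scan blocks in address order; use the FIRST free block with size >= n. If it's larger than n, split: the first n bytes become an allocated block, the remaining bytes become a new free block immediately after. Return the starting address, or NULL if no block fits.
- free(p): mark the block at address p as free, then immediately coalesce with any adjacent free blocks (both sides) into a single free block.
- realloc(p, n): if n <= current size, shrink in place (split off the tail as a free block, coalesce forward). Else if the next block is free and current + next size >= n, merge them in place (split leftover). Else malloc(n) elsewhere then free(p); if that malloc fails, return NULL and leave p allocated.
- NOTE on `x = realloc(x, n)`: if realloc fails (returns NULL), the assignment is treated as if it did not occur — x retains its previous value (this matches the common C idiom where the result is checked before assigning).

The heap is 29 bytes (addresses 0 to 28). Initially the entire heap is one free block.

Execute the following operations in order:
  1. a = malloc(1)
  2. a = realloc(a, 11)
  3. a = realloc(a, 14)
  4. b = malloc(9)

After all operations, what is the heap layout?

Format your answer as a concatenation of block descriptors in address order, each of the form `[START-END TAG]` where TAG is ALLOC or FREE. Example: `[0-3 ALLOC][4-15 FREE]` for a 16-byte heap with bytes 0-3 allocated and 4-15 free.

Answer: [0-13 ALLOC][14-22 ALLOC][23-28 FREE]

Derivation:
Op 1: a = malloc(1) -> a = 0; heap: [0-0 ALLOC][1-28 FREE]
Op 2: a = realloc(a, 11) -> a = 0; heap: [0-10 ALLOC][11-28 FREE]
Op 3: a = realloc(a, 14) -> a = 0; heap: [0-13 ALLOC][14-28 FREE]
Op 4: b = malloc(9) -> b = 14; heap: [0-13 ALLOC][14-22 ALLOC][23-28 FREE]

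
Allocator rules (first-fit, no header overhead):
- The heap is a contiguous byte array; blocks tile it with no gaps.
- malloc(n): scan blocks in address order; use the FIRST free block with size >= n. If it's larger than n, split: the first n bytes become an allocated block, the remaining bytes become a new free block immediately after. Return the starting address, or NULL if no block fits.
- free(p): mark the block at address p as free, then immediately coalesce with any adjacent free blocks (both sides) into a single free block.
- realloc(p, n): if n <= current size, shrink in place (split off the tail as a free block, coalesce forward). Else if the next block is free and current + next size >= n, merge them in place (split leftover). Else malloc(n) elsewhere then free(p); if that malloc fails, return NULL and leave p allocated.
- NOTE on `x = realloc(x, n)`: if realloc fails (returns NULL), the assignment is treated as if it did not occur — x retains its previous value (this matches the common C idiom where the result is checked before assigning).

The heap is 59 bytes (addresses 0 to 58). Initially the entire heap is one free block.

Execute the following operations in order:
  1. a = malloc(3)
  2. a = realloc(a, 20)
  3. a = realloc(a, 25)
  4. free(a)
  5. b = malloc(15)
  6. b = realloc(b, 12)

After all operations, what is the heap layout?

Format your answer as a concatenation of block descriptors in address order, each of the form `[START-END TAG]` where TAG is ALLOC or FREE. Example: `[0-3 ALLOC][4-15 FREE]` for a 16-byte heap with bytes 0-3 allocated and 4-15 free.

Op 1: a = malloc(3) -> a = 0; heap: [0-2 ALLOC][3-58 FREE]
Op 2: a = realloc(a, 20) -> a = 0; heap: [0-19 ALLOC][20-58 FREE]
Op 3: a = realloc(a, 25) -> a = 0; heap: [0-24 ALLOC][25-58 FREE]
Op 4: free(a) -> (freed a); heap: [0-58 FREE]
Op 5: b = malloc(15) -> b = 0; heap: [0-14 ALLOC][15-58 FREE]
Op 6: b = realloc(b, 12) -> b = 0; heap: [0-11 ALLOC][12-58 FREE]

Answer: [0-11 ALLOC][12-58 FREE]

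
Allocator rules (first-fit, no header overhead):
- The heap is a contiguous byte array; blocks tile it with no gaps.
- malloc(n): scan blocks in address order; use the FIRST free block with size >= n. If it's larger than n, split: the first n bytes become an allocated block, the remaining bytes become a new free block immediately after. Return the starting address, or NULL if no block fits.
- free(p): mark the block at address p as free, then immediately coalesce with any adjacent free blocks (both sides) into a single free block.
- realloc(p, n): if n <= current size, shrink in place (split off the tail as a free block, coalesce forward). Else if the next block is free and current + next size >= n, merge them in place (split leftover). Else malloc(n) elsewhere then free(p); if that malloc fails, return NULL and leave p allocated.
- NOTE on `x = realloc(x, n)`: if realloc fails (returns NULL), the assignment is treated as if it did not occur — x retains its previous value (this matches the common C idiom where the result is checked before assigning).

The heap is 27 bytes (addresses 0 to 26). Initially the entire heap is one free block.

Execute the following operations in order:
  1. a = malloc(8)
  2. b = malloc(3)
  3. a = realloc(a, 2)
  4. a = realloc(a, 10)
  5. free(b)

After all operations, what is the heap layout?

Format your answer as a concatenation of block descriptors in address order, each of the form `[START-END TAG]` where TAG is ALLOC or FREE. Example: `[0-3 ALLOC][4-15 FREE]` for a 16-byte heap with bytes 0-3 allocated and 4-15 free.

Answer: [0-10 FREE][11-20 ALLOC][21-26 FREE]

Derivation:
Op 1: a = malloc(8) -> a = 0; heap: [0-7 ALLOC][8-26 FREE]
Op 2: b = malloc(3) -> b = 8; heap: [0-7 ALLOC][8-10 ALLOC][11-26 FREE]
Op 3: a = realloc(a, 2) -> a = 0; heap: [0-1 ALLOC][2-7 FREE][8-10 ALLOC][11-26 FREE]
Op 4: a = realloc(a, 10) -> a = 11; heap: [0-7 FREE][8-10 ALLOC][11-20 ALLOC][21-26 FREE]
Op 5: free(b) -> (freed b); heap: [0-10 FREE][11-20 ALLOC][21-26 FREE]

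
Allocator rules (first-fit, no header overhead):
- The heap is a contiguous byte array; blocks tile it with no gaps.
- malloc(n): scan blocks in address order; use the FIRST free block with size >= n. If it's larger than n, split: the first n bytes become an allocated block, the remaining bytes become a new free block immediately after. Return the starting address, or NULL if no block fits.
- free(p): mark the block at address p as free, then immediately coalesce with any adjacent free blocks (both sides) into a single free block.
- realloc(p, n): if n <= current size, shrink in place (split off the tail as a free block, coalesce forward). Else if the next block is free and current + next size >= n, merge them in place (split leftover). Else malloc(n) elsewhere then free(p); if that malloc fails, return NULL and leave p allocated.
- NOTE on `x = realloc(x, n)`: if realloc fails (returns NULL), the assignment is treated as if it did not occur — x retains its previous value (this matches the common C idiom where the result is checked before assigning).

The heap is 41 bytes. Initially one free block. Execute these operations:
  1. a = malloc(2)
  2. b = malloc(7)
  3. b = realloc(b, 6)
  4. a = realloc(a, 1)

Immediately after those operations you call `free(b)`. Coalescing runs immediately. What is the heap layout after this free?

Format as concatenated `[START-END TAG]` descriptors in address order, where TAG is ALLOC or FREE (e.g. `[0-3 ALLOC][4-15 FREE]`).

Answer: [0-0 ALLOC][1-40 FREE]

Derivation:
Op 1: a = malloc(2) -> a = 0; heap: [0-1 ALLOC][2-40 FREE]
Op 2: b = malloc(7) -> b = 2; heap: [0-1 ALLOC][2-8 ALLOC][9-40 FREE]
Op 3: b = realloc(b, 6) -> b = 2; heap: [0-1 ALLOC][2-7 ALLOC][8-40 FREE]
Op 4: a = realloc(a, 1) -> a = 0; heap: [0-0 ALLOC][1-1 FREE][2-7 ALLOC][8-40 FREE]
free(b): b = 2 -> block [2-7 ALLOC]; mark free, coalesce with adjacent free neighbors -> [0-0 ALLOC][1-40 FREE]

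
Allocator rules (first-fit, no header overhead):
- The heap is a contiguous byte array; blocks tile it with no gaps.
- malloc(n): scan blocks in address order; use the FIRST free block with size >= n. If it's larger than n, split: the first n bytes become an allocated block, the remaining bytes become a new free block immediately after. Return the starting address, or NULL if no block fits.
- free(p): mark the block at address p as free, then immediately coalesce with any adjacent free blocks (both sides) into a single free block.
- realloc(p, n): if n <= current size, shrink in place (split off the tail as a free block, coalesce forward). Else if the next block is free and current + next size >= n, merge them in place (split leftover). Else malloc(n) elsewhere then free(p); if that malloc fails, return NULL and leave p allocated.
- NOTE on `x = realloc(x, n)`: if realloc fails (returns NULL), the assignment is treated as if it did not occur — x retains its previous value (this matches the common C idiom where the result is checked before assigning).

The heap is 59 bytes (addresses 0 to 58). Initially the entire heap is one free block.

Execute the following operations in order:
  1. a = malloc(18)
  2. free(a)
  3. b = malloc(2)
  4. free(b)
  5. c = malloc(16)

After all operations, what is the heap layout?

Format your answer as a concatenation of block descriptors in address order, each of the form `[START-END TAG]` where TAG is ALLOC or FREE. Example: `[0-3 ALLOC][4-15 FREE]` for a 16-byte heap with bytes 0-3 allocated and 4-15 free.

Op 1: a = malloc(18) -> a = 0; heap: [0-17 ALLOC][18-58 FREE]
Op 2: free(a) -> (freed a); heap: [0-58 FREE]
Op 3: b = malloc(2) -> b = 0; heap: [0-1 ALLOC][2-58 FREE]
Op 4: free(b) -> (freed b); heap: [0-58 FREE]
Op 5: c = malloc(16) -> c = 0; heap: [0-15 ALLOC][16-58 FREE]

Answer: [0-15 ALLOC][16-58 FREE]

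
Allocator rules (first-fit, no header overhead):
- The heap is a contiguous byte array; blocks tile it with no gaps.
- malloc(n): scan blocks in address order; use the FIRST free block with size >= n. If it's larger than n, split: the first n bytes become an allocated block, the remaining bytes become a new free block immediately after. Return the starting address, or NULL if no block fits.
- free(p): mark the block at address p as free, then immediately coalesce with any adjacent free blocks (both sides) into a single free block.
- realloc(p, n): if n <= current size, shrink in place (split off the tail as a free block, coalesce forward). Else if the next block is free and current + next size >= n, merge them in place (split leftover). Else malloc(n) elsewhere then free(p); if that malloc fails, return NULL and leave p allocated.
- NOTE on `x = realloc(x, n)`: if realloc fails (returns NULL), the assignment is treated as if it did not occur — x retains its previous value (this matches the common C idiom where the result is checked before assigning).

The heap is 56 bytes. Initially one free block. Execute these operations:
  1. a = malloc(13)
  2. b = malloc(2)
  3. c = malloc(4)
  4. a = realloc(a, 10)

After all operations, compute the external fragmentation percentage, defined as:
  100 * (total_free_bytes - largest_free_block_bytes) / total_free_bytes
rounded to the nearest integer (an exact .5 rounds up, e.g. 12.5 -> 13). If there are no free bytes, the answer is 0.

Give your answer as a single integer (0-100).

Op 1: a = malloc(13) -> a = 0; heap: [0-12 ALLOC][13-55 FREE]
Op 2: b = malloc(2) -> b = 13; heap: [0-12 ALLOC][13-14 ALLOC][15-55 FREE]
Op 3: c = malloc(4) -> c = 15; heap: [0-12 ALLOC][13-14 ALLOC][15-18 ALLOC][19-55 FREE]
Op 4: a = realloc(a, 10) -> a = 0; heap: [0-9 ALLOC][10-12 FREE][13-14 ALLOC][15-18 ALLOC][19-55 FREE]
Free blocks: [3 37] total_free=40 largest=37 -> 100*(40-37)/40 = 300/40 = 7.5 -> rounds to 8

Answer: 8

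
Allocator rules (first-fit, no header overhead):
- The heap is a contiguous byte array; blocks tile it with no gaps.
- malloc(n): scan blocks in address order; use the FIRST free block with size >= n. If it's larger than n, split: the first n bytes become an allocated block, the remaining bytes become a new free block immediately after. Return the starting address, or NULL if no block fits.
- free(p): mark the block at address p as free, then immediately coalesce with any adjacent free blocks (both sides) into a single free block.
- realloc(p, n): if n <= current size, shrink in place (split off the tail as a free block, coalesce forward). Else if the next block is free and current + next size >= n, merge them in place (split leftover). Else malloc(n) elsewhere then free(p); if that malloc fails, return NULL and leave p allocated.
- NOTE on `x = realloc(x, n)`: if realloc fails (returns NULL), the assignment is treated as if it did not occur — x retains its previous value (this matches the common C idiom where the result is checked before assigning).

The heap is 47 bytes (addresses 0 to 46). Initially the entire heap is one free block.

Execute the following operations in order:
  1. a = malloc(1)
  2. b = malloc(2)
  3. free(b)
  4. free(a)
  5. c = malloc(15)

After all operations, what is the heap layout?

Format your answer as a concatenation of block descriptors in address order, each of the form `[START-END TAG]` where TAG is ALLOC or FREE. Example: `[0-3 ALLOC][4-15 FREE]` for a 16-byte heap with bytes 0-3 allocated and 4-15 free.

Op 1: a = malloc(1) -> a = 0; heap: [0-0 ALLOC][1-46 FREE]
Op 2: b = malloc(2) -> b = 1; heap: [0-0 ALLOC][1-2 ALLOC][3-46 FREE]
Op 3: free(b) -> (freed b); heap: [0-0 ALLOC][1-46 FREE]
Op 4: free(a) -> (freed a); heap: [0-46 FREE]
Op 5: c = malloc(15) -> c = 0; heap: [0-14 ALLOC][15-46 FREE]

Answer: [0-14 ALLOC][15-46 FREE]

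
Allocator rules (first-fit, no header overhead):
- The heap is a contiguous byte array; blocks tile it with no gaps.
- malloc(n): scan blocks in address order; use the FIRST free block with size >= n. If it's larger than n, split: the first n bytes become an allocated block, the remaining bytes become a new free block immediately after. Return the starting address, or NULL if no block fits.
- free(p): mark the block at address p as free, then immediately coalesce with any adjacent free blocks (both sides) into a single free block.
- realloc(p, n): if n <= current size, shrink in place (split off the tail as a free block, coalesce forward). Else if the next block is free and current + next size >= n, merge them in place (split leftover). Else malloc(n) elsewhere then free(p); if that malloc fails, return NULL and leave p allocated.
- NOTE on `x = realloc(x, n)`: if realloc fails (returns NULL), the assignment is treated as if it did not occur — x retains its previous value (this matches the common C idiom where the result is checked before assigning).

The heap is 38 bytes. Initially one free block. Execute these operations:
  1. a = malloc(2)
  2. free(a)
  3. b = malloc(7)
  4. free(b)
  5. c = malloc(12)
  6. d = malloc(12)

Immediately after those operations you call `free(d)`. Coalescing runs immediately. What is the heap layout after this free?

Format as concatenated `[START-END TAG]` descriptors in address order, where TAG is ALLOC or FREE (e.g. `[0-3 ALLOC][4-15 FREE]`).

Answer: [0-11 ALLOC][12-37 FREE]

Derivation:
Op 1: a = malloc(2) -> a = 0; heap: [0-1 ALLOC][2-37 FREE]
Op 2: free(a) -> (freed a); heap: [0-37 FREE]
Op 3: b = malloc(7) -> b = 0; heap: [0-6 ALLOC][7-37 FREE]
Op 4: free(b) -> (freed b); heap: [0-37 FREE]
Op 5: c = malloc(12) -> c = 0; heap: [0-11 ALLOC][12-37 FREE]
Op 6: d = malloc(12) -> d = 12; heap: [0-11 ALLOC][12-23 ALLOC][24-37 FREE]
free(d): d = 12 -> block [12-23 ALLOC]; mark free, coalesce with adjacent free neighbors -> [0-11 ALLOC][12-37 FREE]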